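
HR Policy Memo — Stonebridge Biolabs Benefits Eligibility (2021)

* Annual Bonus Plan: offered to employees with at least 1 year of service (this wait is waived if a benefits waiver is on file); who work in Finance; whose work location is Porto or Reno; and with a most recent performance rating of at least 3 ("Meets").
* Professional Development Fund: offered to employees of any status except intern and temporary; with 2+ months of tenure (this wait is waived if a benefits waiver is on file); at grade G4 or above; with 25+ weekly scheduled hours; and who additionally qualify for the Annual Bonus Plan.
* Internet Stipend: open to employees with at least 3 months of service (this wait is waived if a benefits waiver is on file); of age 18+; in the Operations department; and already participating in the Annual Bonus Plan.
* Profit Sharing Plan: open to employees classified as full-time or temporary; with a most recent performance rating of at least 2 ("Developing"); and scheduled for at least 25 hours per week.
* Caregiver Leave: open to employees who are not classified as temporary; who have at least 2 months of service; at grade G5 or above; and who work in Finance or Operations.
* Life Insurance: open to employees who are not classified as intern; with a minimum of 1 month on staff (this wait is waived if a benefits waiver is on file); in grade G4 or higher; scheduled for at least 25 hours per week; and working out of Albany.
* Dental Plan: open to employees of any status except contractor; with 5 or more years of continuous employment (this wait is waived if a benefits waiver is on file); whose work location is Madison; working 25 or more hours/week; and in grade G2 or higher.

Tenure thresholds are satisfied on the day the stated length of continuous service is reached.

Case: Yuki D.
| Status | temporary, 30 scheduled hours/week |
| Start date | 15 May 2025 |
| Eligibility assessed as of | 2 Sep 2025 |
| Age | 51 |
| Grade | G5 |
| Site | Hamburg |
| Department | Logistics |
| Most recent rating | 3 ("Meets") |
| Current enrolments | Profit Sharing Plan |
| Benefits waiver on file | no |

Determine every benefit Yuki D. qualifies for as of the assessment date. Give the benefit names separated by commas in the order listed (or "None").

Service from 15 May 2025 to 2 Sep 2025: 110 days.
Annual Bonus Plan — no waiver, service 110 days < 1 year (≈365 days) ✗ → not eligible.
Professional Development Fund — status temporary ✗ (excluded) → not eligible.
Internet Stipend — no waiver, service 110 days ≥ 3 months (≈90 days) ✓; age 51 ≥ 18 ✓; dept Logistics ✗ → not eligible.
Profit Sharing Plan — status temporary ✓; rating 3 ≥ 2 ✓; 30 hrs/wk ≥ 25 ✓ → eligible.
Caregiver Leave — status temporary ✗ (excluded) → not eligible.
Life Insurance — status temporary ✓ (not excluded); no waiver, service 110 days ≥ 1 month (≈30 days) ✓; grade G5 ≥ G4 ✓; 30 hrs/wk ≥ 25 ✓; site Hamburg ✗ (not Albany) → not eligible.
Dental Plan — status temporary ✓ (not excluded); no waiver, service 110 days < 5 years (≈1825 days) ✗ → not eligible.

Profit Sharing Plan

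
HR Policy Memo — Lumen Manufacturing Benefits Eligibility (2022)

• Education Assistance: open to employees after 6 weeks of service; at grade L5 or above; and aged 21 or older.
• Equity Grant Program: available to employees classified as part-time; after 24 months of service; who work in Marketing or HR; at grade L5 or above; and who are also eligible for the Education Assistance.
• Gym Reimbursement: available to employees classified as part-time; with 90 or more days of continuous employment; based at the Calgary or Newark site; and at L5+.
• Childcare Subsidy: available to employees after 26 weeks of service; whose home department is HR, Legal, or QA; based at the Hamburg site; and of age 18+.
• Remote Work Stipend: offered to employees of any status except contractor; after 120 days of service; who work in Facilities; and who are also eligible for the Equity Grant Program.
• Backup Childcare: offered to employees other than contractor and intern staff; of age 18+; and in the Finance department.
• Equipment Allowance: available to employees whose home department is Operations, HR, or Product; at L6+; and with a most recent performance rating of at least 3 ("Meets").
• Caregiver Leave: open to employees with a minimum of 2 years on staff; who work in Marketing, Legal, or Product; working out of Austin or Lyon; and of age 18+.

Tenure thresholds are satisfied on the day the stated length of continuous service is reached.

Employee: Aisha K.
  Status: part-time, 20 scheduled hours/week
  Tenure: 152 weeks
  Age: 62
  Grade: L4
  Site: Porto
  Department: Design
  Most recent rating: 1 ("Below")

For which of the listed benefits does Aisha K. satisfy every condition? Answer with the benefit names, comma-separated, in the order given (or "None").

None

Education Assistance — service 152 weeks ≥ 6 weeks ✓; grade L4 < L5 ✗ → not eligible.
Equity Grant Program — status part-time ✓; service 152 weeks ≥ 24 months (≈720 days) ✓; dept Design ✗ → not eligible.
Gym Reimbursement — status part-time ✓; service 152 weeks ≥ 90 days ✓; site Porto ✗ (not Calgary or Newark) → not eligible.
Childcare Subsidy — service 152 weeks ≥ 26 weeks ✓; dept Design ✗ → not eligible.
Remote Work Stipend — status part-time ✓ (not excluded); service 152 weeks ≥ 120 days ✓; dept Design ✗ → not eligible.
Backup Childcare — status part-time ✓ (not excluded); age 62 ≥ 18 ✓; dept Design ✗ → not eligible.
Equipment Allowance — dept Design ✗ → not eligible.
Caregiver Leave — service 152 weeks ≥ 2 years (≈730 days) ✓; dept Design ✗ → not eligible.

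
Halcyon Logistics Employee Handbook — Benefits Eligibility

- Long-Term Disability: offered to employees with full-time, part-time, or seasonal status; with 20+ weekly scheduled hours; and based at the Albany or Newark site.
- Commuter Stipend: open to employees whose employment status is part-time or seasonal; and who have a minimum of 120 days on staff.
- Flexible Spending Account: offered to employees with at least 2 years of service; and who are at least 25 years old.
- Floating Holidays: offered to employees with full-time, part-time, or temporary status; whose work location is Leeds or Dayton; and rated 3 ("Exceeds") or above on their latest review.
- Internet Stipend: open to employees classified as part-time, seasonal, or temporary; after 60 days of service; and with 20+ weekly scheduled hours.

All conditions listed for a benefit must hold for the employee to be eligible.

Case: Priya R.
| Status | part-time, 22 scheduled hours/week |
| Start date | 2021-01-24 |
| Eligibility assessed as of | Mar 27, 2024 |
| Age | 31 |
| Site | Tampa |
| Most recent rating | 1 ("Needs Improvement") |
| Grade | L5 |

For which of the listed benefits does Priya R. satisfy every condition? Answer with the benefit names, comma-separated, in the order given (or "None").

Commuter Stipend, Flexible Spending Account, Internet Stipend

Service from 2021-01-24 to Mar 27, 2024: 1158 days.
Long-Term Disability — status part-time ✓; 22 hrs/wk ≥ 20 ✓; site Tampa ✗ (not Albany or Newark) → not eligible.
Commuter Stipend — status part-time ✓; service 1158 days ≥ 120 days ✓ → eligible.
Flexible Spending Account — service 1158 days ≥ 2 years (≈730 days) ✓; age 31 ≥ 25 ✓ → eligible.
Floating Holidays — status part-time ✓; site Tampa ✗ (not Leeds or Dayton) → not eligible.
Internet Stipend — status part-time ✓; service 1158 days ≥ 60 days ✓; 22 hrs/wk ≥ 20 ✓ → eligible.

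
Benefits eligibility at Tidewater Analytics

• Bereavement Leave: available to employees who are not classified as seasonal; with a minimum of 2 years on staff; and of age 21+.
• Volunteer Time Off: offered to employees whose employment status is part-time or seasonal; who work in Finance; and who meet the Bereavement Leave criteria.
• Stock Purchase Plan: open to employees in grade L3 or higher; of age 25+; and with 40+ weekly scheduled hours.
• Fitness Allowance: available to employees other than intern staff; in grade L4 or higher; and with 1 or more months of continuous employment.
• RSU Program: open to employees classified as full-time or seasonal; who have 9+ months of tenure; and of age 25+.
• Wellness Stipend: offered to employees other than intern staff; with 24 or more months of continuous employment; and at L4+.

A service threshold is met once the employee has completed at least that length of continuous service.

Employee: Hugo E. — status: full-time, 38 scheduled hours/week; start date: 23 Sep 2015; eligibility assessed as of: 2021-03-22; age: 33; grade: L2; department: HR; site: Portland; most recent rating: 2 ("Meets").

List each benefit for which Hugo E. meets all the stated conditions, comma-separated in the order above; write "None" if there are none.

Bereavement Leave, RSU Program

Service from 23 Sep 2015 to 2021-03-22: 2007 days.
Bereavement Leave — status full-time ✓ (not excluded); service 2007 days ≥ 2 years (≈730 days) ✓; age 33 ≥ 21 ✓ → eligible.
Volunteer Time Off — status full-time ✗ (requires part-time or seasonal) → not eligible.
Stock Purchase Plan — grade L2 < L3 ✗ → not eligible.
Fitness Allowance — status full-time ✓ (not excluded); grade L2 < L4 ✗ → not eligible.
RSU Program — status full-time ✓; service 2007 days ≥ 9 months (≈270 days) ✓; age 33 ≥ 25 ✓ → eligible.
Wellness Stipend — status full-time ✓ (not excluded); service 2007 days ≥ 24 months (≈720 days) ✓; grade L2 < L4 ✗ → not eligible.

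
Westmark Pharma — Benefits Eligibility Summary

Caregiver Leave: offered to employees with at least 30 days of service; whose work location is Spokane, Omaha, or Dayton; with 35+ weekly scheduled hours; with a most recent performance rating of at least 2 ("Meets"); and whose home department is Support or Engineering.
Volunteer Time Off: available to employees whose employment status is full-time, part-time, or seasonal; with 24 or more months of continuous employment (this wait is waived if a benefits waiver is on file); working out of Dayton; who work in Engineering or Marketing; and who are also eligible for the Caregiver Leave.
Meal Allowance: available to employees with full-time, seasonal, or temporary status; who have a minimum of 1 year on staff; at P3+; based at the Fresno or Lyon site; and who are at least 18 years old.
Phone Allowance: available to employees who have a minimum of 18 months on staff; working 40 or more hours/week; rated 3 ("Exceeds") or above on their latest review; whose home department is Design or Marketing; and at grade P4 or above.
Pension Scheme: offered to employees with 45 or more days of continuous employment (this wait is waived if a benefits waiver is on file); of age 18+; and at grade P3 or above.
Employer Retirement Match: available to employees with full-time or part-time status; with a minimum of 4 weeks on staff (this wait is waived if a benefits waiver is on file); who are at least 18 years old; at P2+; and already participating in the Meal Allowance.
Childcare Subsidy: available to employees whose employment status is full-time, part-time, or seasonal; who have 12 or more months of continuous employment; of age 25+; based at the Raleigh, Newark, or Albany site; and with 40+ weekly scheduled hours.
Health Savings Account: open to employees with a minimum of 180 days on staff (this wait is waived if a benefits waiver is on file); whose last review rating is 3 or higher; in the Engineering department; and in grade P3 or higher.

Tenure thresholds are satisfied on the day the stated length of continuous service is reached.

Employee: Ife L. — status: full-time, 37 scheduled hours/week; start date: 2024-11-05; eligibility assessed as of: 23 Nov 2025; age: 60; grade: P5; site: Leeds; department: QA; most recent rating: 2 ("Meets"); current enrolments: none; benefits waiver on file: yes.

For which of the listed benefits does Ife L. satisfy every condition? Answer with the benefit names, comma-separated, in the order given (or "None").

Pension Scheme

Service from 2024-11-05 to 23 Nov 2025: 383 days.
Caregiver Leave — service 383 days ≥ 30 days ✓; site Leeds ✗ (not Spokane, Omaha, or Dayton) → not eligible.
Volunteer Time Off — status full-time ✓; benefits waiver on file ✓; site Leeds ✗ (not Dayton) → not eligible.
Meal Allowance — status full-time ✓; service 383 days ≥ 1 year (≈365 days) ✓; grade P5 ≥ P3 ✓; site Leeds ✗ (not Fresno or Lyon) → not eligible.
Phone Allowance — service 383 days < 18 months (≈540 days) ✗ → not eligible.
Pension Scheme — benefits waiver on file ✓; age 60 ≥ 18 ✓; grade P5 ≥ P3 ✓ → eligible.
Employer Retirement Match — status full-time ✓; benefits waiver on file ✓; age 60 ≥ 18 ✓; grade P5 ≥ P2 ✓; not enrolled in Meal Allowance ✗ → not eligible.
Childcare Subsidy — status full-time ✓; service 383 days ≥ 12 months (≈360 days) ✓; age 60 ≥ 25 ✓; site Leeds ✗ (not Raleigh, Newark, or Albany) → not eligible.
Health Savings Account — benefits waiver on file ✓; rating 2 < 3 ✗ → not eligible.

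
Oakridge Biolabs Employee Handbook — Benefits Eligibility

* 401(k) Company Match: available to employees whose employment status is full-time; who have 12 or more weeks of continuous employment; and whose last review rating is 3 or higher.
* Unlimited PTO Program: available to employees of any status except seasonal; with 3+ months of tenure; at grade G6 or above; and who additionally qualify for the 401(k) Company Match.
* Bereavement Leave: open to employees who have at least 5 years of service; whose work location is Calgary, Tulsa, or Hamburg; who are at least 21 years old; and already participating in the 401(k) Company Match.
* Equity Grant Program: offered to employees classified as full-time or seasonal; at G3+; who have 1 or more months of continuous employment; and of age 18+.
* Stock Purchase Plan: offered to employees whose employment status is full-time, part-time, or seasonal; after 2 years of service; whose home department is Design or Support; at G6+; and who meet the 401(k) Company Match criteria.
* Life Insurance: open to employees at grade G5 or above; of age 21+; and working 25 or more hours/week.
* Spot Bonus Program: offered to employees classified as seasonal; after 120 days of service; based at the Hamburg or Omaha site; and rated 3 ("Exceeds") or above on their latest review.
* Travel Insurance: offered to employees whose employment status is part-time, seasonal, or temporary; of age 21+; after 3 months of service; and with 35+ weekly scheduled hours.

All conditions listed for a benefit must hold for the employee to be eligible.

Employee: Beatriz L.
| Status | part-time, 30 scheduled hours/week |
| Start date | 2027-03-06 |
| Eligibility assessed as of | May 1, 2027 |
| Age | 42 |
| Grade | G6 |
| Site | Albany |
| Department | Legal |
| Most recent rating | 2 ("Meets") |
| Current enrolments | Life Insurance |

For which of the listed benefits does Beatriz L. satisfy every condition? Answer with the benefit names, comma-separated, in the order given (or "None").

Service from 2027-03-06 to May 1, 2027: 56 days.
401(k) Company Match — status part-time ✗ (requires full-time) → not eligible.
Unlimited PTO Program — status part-time ✓ (not excluded); service 56 days < 3 months (≈90 days) ✗ → not eligible.
Bereavement Leave — service 56 days < 5 years (≈1825 days) ✗ → not eligible.
Equity Grant Program — status part-time ✗ (requires full-time or seasonal) → not eligible.
Stock Purchase Plan — status part-time ✓; service 56 days < 2 years (≈730 days) ✗ → not eligible.
Life Insurance — grade G6 ≥ G5 ✓; age 42 ≥ 21 ✓; 30 hrs/wk ≥ 25 ✓ → eligible.
Spot Bonus Program — status part-time ✗ (requires seasonal) → not eligible.
Travel Insurance — status part-time ✓; age 42 ≥ 21 ✓; service 56 days < 3 months (≈90 days) ✗ → not eligible.

Life Insurance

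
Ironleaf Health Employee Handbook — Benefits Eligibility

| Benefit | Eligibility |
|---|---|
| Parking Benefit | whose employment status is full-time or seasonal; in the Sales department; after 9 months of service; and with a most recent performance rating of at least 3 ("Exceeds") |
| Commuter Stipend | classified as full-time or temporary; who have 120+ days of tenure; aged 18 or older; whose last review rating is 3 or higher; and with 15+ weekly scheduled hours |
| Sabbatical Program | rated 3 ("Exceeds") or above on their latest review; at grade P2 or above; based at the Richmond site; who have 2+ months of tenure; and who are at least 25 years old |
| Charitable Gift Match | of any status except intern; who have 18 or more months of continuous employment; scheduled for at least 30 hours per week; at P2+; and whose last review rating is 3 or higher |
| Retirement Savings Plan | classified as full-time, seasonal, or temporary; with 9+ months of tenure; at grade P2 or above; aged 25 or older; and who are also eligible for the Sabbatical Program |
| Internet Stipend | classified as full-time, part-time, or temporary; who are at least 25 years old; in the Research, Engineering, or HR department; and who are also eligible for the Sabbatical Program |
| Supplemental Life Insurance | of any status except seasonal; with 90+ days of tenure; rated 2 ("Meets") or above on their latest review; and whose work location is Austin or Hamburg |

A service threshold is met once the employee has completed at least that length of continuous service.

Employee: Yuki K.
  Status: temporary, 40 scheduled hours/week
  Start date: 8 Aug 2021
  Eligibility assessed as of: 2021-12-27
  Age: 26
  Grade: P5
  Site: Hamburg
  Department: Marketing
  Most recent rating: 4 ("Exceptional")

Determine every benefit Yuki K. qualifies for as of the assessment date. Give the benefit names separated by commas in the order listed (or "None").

Service from 8 Aug 2021 to 2021-12-27: 141 days.
Parking Benefit — status temporary ✗ (requires full-time or seasonal) → not eligible.
Commuter Stipend — status temporary ✓; service 141 days ≥ 120 days ✓; age 26 ≥ 18 ✓; rating 4 ≥ 3 ✓; 40 hrs/wk ≥ 15 ✓ → eligible.
Sabbatical Program — rating 4 ≥ 3 ✓; grade P5 ≥ P2 ✓; site Hamburg ✗ (not Richmond) → not eligible.
Charitable Gift Match — status temporary ✓ (not excluded); service 141 days < 18 months (≈540 days) ✗ → not eligible.
Retirement Savings Plan — status temporary ✓; service 141 days < 9 months (≈270 days) ✗ → not eligible.
Internet Stipend — status temporary ✓; age 26 ≥ 25 ✓; dept Marketing ✗ → not eligible.
Supplemental Life Insurance — status temporary ✓ (not excluded); service 141 days ≥ 90 days ✓; rating 4 ≥ 2 ✓; site Hamburg ✓ → eligible.

Commuter Stipend, Supplemental Life Insurance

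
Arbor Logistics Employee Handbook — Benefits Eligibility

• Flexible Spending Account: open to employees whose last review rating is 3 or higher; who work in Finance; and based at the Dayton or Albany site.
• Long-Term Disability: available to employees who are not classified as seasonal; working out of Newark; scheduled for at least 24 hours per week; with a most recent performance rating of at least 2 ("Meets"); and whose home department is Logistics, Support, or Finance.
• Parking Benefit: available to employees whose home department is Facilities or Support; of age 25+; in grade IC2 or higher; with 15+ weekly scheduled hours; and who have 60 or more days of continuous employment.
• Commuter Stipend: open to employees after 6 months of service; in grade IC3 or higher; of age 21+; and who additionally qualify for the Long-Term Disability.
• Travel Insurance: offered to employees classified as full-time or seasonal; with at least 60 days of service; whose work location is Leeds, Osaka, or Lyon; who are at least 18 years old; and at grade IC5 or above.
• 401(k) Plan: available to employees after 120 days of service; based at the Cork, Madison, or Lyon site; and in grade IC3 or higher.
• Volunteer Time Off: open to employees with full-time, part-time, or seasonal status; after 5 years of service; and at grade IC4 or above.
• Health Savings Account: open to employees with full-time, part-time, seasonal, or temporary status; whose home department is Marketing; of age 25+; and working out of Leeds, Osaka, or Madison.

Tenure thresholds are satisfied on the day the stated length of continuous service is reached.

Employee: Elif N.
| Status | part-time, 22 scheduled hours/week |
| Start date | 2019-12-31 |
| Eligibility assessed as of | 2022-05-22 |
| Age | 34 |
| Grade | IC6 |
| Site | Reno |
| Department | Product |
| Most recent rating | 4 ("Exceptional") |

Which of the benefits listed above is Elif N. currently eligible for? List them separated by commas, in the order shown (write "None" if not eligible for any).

None

Service from 2019-12-31 to 2022-05-22: 873 days.
Flexible Spending Account — rating 4 ≥ 3 ✓; dept Product ✗ → not eligible.
Long-Term Disability — status part-time ✓ (not excluded); site Reno ✗ (not Newark) → not eligible.
Parking Benefit — dept Product ✗ → not eligible.
Commuter Stipend — service 873 days ≥ 6 months (≈180 days) ✓; grade IC6 ≥ IC3 ✓; age 34 ≥ 21 ✓; not eligible for Long-Term Disability ✗ → not eligible.
Travel Insurance — status part-time ✗ (requires full-time or seasonal) → not eligible.
401(k) Plan — service 873 days ≥ 120 days ✓; site Reno ✗ (not Cork, Madison, or Lyon) → not eligible.
Volunteer Time Off — status part-time ✓; service 873 days < 5 years (≈1825 days) ✗ → not eligible.
Health Savings Account — status part-time ✓; dept Product ✗ → not eligible.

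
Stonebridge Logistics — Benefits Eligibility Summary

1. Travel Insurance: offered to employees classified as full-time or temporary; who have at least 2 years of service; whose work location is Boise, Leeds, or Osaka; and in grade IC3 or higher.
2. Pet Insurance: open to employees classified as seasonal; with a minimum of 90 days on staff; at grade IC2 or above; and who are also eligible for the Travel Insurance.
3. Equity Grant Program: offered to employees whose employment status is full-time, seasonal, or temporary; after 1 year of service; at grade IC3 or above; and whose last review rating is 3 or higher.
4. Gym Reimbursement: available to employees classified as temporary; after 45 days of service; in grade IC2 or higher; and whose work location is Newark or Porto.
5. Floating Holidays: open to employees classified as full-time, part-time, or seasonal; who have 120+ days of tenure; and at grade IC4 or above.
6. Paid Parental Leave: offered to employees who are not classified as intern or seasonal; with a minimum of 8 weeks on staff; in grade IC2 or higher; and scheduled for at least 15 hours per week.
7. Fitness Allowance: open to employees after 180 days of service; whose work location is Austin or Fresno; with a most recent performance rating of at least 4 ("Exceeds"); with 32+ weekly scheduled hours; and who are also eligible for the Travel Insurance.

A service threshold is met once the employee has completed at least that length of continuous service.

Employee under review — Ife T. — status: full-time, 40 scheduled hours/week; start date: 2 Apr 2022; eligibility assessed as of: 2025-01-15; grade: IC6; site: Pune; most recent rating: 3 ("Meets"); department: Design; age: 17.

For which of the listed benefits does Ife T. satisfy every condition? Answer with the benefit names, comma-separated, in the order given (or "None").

Service from 2 Apr 2022 to 2025-01-15: 1019 days.
Travel Insurance — status full-time ✓; service 1019 days ≥ 2 years (≈730 days) ✓; site Pune ✗ (not Boise, Leeds, or Osaka) → not eligible.
Pet Insurance — status full-time ✗ (requires seasonal) → not eligible.
Equity Grant Program — status full-time ✓; service 1019 days ≥ 1 year (≈365 days) ✓; grade IC6 ≥ IC3 ✓; rating 3 ≥ 3 ✓ → eligible.
Gym Reimbursement — status full-time ✗ (requires temporary) → not eligible.
Floating Holidays — status full-time ✓; service 1019 days ≥ 120 days ✓; grade IC6 ≥ IC4 ✓ → eligible.
Paid Parental Leave — status full-time ✓ (not excluded); service 1019 days ≥ 8 weeks (≈56 days) ✓; grade IC6 ≥ IC2 ✓; 40 hrs/wk ≥ 15 ✓ → eligible.
Fitness Allowance — service 1019 days ≥ 180 days ✓; site Pune ✗ (not Austin or Fresno) → not eligible.

Equity Grant Program, Floating Holidays, Paid Parental Leave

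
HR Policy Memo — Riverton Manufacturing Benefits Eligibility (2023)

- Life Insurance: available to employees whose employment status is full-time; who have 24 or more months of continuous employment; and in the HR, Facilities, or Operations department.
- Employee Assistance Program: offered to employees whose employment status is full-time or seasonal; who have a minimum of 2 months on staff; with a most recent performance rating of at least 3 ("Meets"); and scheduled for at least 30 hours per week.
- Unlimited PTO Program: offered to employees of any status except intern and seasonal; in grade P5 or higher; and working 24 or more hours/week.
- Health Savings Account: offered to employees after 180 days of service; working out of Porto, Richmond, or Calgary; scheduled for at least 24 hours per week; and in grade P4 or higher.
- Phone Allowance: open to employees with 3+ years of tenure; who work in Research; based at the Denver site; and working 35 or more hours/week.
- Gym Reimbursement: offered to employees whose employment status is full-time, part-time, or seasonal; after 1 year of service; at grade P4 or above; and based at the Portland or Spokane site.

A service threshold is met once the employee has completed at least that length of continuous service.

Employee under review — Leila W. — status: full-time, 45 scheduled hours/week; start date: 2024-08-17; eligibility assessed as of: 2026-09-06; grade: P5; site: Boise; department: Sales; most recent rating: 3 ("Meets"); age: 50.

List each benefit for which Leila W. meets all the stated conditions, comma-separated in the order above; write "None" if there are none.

Service from 2024-08-17 to 2026-09-06: 750 days.
Life Insurance — status full-time ✓; service 750 days ≥ 24 months (≈720 days) ✓; dept Sales ✗ → not eligible.
Employee Assistance Program — status full-time ✓; service 750 days ≥ 2 months (≈60 days) ✓; rating 3 ≥ 3 ✓; 45 hrs/wk ≥ 30 ✓ → eligible.
Unlimited PTO Program — status full-time ✓ (not excluded); grade P5 ≥ P5 ✓; 45 hrs/wk ≥ 24 ✓ → eligible.
Health Savings Account — service 750 days ≥ 180 days ✓; site Boise ✗ (not Porto, Richmond, or Calgary) → not eligible.
Phone Allowance — service 750 days < 3 years (≈1095 days) ✗ → not eligible.
Gym Reimbursement — status full-time ✓; service 750 days ≥ 1 year (≈365 days) ✓; grade P5 ≥ P4 ✓; site Boise ✗ (not Portland or Spokane) → not eligible.

Employee Assistance Program, Unlimited PTO Program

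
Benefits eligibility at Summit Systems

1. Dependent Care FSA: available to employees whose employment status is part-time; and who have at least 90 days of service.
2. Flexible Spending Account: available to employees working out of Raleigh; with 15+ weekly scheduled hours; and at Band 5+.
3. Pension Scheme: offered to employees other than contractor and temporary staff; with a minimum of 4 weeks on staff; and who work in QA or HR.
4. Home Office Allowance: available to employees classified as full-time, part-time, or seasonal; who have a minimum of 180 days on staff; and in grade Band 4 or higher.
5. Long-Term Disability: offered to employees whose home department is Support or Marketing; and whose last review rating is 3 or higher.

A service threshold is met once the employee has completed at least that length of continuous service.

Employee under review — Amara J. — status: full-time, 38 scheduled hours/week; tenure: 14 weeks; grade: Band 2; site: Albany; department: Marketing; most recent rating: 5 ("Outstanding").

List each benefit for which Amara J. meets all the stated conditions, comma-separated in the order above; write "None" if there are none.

Long-Term Disability

Dependent Care FSA — status full-time ✗ (requires part-time) → not eligible.
Flexible Spending Account — site Albany ✗ (not Raleigh) → not eligible.
Pension Scheme — status full-time ✓ (not excluded); service 14 weeks ≥ 4 weeks ✓; dept Marketing ✗ → not eligible.
Home Office Allowance — status full-time ✓; service 14 weeks < 180 days ✗ → not eligible.
Long-Term Disability — dept Marketing ✓; rating 5 ≥ 3 ✓ → eligible.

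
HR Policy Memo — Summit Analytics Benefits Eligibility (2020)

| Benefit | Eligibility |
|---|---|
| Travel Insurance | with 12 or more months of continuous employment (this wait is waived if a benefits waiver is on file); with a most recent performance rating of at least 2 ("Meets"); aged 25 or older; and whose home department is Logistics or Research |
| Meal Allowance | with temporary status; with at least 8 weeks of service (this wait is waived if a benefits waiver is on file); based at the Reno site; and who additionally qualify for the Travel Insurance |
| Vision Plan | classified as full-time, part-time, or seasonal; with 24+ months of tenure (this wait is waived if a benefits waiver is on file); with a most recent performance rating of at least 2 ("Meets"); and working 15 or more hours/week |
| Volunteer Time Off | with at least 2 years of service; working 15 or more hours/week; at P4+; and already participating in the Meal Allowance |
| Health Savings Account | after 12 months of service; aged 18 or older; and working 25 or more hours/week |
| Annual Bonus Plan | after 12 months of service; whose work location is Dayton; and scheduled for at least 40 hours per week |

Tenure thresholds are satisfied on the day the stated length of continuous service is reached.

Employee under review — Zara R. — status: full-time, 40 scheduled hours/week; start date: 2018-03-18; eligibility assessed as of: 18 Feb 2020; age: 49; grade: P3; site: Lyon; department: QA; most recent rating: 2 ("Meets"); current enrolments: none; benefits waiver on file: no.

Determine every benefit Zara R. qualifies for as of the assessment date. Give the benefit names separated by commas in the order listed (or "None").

Health Savings Account

Service from 2018-03-18 to 18 Feb 2020: 702 days.
Travel Insurance — no waiver, service 702 days ≥ 12 months (≈360 days) ✓; rating 2 ≥ 2 ✓; age 49 ≥ 25 ✓; dept QA ✗ → not eligible.
Meal Allowance — status full-time ✗ (requires temporary) → not eligible.
Vision Plan — status full-time ✓; no waiver, service 702 days < 24 months (≈720 days) ✗ → not eligible.
Volunteer Time Off — service 702 days < 2 years (≈730 days) ✗ → not eligible.
Health Savings Account — service 702 days ≥ 12 months (≈360 days) ✓; age 49 ≥ 18 ✓; 40 hrs/wk ≥ 25 ✓ → eligible.
Annual Bonus Plan — service 702 days ≥ 12 months (≈360 days) ✓; site Lyon ✗ (not Dayton) → not eligible.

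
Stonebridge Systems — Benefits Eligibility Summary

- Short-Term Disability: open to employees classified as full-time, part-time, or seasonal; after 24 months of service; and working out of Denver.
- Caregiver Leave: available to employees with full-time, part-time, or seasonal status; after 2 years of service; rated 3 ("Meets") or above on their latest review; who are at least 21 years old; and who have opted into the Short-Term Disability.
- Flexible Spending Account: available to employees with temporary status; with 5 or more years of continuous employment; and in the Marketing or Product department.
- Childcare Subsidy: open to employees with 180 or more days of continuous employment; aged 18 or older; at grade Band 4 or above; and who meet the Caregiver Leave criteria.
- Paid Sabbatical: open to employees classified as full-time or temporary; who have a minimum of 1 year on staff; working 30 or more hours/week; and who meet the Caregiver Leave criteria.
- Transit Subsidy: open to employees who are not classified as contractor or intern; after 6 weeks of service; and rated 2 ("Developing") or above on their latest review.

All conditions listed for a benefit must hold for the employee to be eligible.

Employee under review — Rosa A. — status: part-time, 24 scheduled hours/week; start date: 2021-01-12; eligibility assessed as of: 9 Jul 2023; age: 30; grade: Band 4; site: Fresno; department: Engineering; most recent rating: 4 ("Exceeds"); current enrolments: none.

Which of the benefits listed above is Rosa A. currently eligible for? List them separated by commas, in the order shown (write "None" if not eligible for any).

Service from 2021-01-12 to 9 Jul 2023: 908 days.
Short-Term Disability — status part-time ✓; service 908 days ≥ 24 months (≈720 days) ✓; site Fresno ✗ (not Denver) → not eligible.
Caregiver Leave — status part-time ✓; service 908 days ≥ 2 years (≈730 days) ✓; rating 4 ≥ 3 ✓; age 30 ≥ 21 ✓; not enrolled in Short-Term Disability ✗ → not eligible.
Flexible Spending Account — status part-time ✗ (requires temporary) → not eligible.
Childcare Subsidy — service 908 days ≥ 180 days ✓; age 30 ≥ 18 ✓; grade Band 4 ≥ Band 4 ✓; not eligible for Caregiver Leave ✗ → not eligible.
Paid Sabbatical — status part-time ✗ (requires full-time or temporary) → not eligible.
Transit Subsidy — status part-time ✓ (not excluded); service 908 days ≥ 6 weeks (≈42 days) ✓; rating 4 ≥ 2 ✓ → eligible.

Transit Subsidy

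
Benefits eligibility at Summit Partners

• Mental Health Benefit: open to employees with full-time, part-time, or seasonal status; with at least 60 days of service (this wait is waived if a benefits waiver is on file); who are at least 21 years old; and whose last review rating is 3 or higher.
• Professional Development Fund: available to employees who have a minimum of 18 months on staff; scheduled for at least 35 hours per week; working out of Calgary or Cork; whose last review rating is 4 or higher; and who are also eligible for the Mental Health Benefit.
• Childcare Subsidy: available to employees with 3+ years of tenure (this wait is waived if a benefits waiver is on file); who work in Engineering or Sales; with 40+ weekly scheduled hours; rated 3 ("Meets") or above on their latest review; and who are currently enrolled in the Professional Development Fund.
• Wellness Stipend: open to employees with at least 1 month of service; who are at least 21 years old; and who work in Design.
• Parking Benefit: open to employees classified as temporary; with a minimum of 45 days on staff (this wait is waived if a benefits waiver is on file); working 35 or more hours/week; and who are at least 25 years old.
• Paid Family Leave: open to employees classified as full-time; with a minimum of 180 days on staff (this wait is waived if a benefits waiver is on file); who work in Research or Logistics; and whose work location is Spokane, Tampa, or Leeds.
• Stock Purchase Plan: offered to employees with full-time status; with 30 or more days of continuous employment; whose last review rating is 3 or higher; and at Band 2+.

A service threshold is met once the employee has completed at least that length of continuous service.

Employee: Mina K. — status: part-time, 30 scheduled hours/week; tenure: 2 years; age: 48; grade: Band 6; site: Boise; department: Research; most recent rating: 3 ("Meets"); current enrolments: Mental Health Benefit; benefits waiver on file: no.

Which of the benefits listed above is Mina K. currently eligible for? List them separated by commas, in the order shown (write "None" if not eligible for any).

Mental Health Benefit

Mental Health Benefit — status part-time ✓; no waiver, service 2 years ≥ 60 days ✓; age 48 ≥ 21 ✓; rating 3 ≥ 3 ✓ → eligible.
Professional Development Fund — service 2 years ≥ 18 months (≈540 days) ✓; 30 hrs/wk < 35 ✗ → not eligible.
Childcare Subsidy — no waiver, service 2 years < 3 years ✗ → not eligible.
Wellness Stipend — service 2 years ≥ 1 month (≈30 days) ✓; age 48 ≥ 21 ✓; dept Research ✗ → not eligible.
Parking Benefit — status part-time ✗ (requires temporary) → not eligible.
Paid Family Leave — status part-time ✗ (requires full-time) → not eligible.
Stock Purchase Plan — status part-time ✗ (requires full-time) → not eligible.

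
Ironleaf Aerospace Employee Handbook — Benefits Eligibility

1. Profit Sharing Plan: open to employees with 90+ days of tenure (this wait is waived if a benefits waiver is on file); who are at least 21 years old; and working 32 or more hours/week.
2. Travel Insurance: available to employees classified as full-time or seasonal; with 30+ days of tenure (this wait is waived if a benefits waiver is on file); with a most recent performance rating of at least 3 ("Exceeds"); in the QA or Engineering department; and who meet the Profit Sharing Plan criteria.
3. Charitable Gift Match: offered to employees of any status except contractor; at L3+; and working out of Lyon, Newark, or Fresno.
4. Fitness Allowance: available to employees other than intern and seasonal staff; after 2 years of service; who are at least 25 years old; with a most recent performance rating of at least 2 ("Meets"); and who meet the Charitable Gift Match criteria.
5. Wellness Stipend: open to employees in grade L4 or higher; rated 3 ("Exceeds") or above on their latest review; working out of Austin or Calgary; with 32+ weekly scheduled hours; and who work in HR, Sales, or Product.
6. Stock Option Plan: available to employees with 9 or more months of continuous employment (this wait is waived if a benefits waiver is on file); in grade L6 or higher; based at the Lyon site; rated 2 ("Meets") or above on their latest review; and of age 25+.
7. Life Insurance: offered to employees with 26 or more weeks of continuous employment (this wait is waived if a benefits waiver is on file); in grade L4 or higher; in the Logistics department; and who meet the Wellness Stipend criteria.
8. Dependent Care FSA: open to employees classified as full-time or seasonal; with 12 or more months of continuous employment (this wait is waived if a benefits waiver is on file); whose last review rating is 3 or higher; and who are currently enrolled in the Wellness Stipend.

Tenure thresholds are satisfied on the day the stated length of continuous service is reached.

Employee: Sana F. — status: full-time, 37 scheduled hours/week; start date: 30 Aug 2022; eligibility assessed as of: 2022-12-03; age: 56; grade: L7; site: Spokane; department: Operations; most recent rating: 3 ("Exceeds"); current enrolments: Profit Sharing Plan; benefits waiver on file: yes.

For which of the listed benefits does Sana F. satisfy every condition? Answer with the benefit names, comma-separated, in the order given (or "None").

Service from 30 Aug 2022 to 2022-12-03: 95 days.
Profit Sharing Plan — benefits waiver on file ✓; age 56 ≥ 21 ✓; 37 hrs/wk ≥ 32 ✓ → eligible.
Travel Insurance — status full-time ✓; benefits waiver on file ✓; rating 3 ≥ 3 ✓; dept Operations ✗ → not eligible.
Charitable Gift Match — status full-time ✓ (not excluded); grade L7 ≥ L3 ✓; site Spokane ✗ (not Lyon, Newark, or Fresno) → not eligible.
Fitness Allowance — status full-time ✓ (not excluded); service 95 days < 2 years (≈730 days) ✗ → not eligible.
Wellness Stipend — grade L7 ≥ L4 ✓; rating 3 ≥ 3 ✓; site Spokane ✗ (not Austin or Calgary) → not eligible.
Stock Option Plan — benefits waiver on file ✓; grade L7 ≥ L6 ✓; site Spokane ✗ (not Lyon) → not eligible.
Life Insurance — benefits waiver on file ✓; grade L7 ≥ L4 ✓; dept Operations ✗ → not eligible.
Dependent Care FSA — status full-time ✓; benefits waiver on file ✓; rating 3 ≥ 3 ✓; not enrolled in Wellness Stipend ✗ → not eligible.

Profit Sharing Plan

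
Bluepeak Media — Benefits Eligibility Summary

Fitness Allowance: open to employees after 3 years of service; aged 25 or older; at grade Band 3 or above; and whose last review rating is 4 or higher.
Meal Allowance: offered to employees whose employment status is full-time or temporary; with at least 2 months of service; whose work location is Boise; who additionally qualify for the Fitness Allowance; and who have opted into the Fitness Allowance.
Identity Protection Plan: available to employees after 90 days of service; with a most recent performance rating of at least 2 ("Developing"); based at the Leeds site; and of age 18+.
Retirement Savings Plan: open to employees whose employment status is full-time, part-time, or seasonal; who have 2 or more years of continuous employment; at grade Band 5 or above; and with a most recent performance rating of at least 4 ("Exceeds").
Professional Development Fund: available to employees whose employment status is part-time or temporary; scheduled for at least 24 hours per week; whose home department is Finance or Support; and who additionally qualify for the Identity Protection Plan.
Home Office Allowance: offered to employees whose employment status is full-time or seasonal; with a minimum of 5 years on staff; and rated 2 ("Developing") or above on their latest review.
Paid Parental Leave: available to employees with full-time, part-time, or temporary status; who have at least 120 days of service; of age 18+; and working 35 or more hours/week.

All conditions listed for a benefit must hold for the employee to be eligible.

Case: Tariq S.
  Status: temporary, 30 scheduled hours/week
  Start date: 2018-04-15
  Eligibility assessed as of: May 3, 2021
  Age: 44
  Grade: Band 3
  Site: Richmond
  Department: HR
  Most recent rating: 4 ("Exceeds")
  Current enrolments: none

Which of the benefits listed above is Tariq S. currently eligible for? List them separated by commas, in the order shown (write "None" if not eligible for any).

Service from 2018-04-15 to May 3, 2021: 1114 days.
Fitness Allowance — service 1114 days ≥ 3 years (≈1095 days) ✓; age 44 ≥ 25 ✓; grade Band 3 ≥ Band 3 ✓; rating 4 ≥ 4 ✓ → eligible.
Meal Allowance — status temporary ✓; service 1114 days ≥ 2 months (≈60 days) ✓; site Richmond ✗ (not Boise) → not eligible.
Identity Protection Plan — service 1114 days ≥ 90 days ✓; rating 4 ≥ 2 ✓; site Richmond ✗ (not Leeds) → not eligible.
Retirement Savings Plan — status temporary ✗ (requires full-time, part-time, or seasonal) → not eligible.
Professional Development Fund — status temporary ✓; 30 hrs/wk ≥ 24 ✓; dept HR ✗ → not eligible.
Home Office Allowance — status temporary ✗ (requires full-time or seasonal) → not eligible.
Paid Parental Leave — status temporary ✓; service 1114 days ≥ 120 days ✓; age 44 ≥ 18 ✓; 30 hrs/wk < 35 ✗ → not eligible.

Fitness Allowance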